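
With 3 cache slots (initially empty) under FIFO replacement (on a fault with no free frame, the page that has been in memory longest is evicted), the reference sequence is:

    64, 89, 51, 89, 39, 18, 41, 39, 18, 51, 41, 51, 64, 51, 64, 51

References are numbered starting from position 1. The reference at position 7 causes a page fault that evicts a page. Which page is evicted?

pos 1: 64 -> miss, frames [64]
pos 2: 89 -> miss, frames [64, 89]
pos 3: 51 -> miss, frames [64, 89, 51]
pos 4: 89 -> hit
pos 5: 39 -> miss, evict 64, frames [89, 51, 39]
pos 6: 18 -> miss, evict 89, frames [51, 39, 18]
pos 7: 41 -> miss, evict 51, frames [39, 18, 41]
At position 7, page 51 is evicted.

51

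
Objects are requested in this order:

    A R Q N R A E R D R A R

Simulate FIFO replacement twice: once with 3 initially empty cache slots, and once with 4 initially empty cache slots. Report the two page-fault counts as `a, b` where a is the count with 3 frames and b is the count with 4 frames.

9, 8

3 frames: F F F F . F F F F . F . → 9 faults.
4 frames: F F F F . . F . F F F . → 8 faults.
8 < 9: adding a frame reduced faults, as is typical.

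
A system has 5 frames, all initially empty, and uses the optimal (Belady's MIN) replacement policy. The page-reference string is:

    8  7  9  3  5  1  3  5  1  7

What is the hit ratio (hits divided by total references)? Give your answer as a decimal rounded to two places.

8: miss, frames {8}
7: miss, frames {8,7}
9: miss, frames {8,7,9}
3: miss, frames {8,7,9,3}
5: miss, frames {8,7,9,3,5}
1: miss, evict 9, frames {8,7,3,5,1}
3: hit
5: hit
1: hit
7: hit
Hits: 4 of 10 references → 4/10 = 0.4000.

0.40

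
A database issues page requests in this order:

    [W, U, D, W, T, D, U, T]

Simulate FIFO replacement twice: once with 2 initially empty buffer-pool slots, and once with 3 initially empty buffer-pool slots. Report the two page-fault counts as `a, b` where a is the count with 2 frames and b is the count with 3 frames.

2 frames: F F F F F F F F → 8 faults.
3 frames: F F F . F . . . → 4 faults.
4 < 8: adding a frame reduced faults, as is typical.

8, 4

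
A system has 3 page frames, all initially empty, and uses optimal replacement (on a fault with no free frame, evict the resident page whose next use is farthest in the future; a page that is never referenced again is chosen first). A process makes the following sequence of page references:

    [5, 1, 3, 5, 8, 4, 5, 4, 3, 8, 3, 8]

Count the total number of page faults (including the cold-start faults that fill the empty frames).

5: fault, frames (5)
1: fault, frames (5 1)
3: fault, frames (5 1 3)
5: hit
8: fault, evict 1, frames (5 3 8)
4: fault, evict 8, frames (5 3 4)
5: hit
4: hit
3: hit
8: fault, evict 4, frames (5 3 8)
3: hit
8: hit
Page faults: 6.

6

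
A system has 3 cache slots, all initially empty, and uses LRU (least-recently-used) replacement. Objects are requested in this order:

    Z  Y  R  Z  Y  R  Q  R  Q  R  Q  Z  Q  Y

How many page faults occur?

Z: fault, frames {Z}
Y: fault, frames {Z,Y}
R: fault, frames {Z,Y,R}
Z: hit
Y: hit
R: hit
Q: fault, evict Z, frames {Y,R,Q}
R: hit
Q: hit
R: hit
Q: hit
Z: fault, evict Y, frames {R,Q,Z}
Q: hit
Y: fault, evict R, frames {Z,Q,Y}
Page faults: 6.

6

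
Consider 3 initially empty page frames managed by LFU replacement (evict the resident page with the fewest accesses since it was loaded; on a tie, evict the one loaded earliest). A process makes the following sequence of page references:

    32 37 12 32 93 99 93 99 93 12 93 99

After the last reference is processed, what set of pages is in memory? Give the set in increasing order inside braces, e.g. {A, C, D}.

{12, 93, 99}

32 → miss, frames (32)
37 → miss, frames (32 37)
12 → miss, frames (32 37 12)
32 → hit
93 → miss, evict 37, frames (32 12 93)
99 → miss, evict 12, frames (32 93 99)
93 → hit
99 → hit
93 → hit
12 → miss, evict 32, frames (93 99 12)
93 → hit
99 → hit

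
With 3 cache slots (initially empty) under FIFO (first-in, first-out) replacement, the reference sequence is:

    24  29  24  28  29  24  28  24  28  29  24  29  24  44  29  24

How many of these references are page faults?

24 -> fault, frames {24}
29 -> fault, frames {24,29}
24 -> hit
28 -> fault, frames {24,29,28}
29 -> hit
24 -> hit
28 -> hit
24 -> hit
28 -> hit
29 -> hit
24 -> hit
29 -> hit
24 -> hit
44 -> fault, evict 24, frames {29,28,44}
29 -> hit
24 -> fault, evict 29, frames {28,44,24}
Page faults: 5.

5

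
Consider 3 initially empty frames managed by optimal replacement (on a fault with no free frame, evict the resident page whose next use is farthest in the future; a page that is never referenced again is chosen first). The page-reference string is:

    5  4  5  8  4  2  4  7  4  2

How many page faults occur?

5: fault, frames {5}
4: fault, frames {5,4}
5: hit
8: fault, frames {5,4,8}
4: hit
2: fault, evict 8, frames {5,4,2}
4: hit
7: fault, evict 5, frames {4,2,7}
4: hit
2: hit
Page faults: 5.

5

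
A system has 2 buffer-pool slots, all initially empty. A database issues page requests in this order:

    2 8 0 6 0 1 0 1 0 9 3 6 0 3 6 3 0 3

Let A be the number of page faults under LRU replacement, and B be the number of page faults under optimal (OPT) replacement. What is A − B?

2

Under LRU: F F F F . F . . . F F F F F F . F . → 12 faults.
Under OPT: F F F F . F . . . F F F . F . . F . → 10 faults.
A − B = 12 − 10 = 2.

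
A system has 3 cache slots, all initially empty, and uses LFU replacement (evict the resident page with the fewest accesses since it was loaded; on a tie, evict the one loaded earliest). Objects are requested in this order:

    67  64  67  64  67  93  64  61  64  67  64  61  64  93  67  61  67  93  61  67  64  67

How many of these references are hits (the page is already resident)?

67: miss, frames [67]
64: miss, frames [67, 64]
67: hit
64: hit
67: hit
93: miss, frames [67, 64, 93]
64: hit
61: miss, evict 93, frames [67, 64, 61]
64: hit
67: hit
64: hit
61: hit
64: hit
93: miss, evict 61, frames [67, 64, 93]
67: hit
61: miss, evict 93, frames [67, 64, 61]
67: hit
93: miss, evict 61, frames [67, 64, 93]
61: miss, evict 93, frames [67, 64, 61]
67: hit
64: hit
67: hit
Hits: 14.

14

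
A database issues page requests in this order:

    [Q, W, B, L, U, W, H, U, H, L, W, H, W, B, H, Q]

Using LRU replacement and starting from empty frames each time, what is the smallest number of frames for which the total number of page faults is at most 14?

2

f=1: 16 faults
f=2: 14 faults
f=3: 11 faults
f=4: 8 faults
f=5: 7 faults
f=6: 6 faults
Smallest f with faults ≤ 14 is 2.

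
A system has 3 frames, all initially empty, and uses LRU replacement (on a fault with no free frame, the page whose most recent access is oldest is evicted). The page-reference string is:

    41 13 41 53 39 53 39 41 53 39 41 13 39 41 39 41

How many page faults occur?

41 -> fault, frames [41]
13 -> fault, frames [41, 13]
41 -> hit
53 -> fault, frames [13, 41, 53]
39 -> fault, evict 13, frames [41, 53, 39]
53 -> hit
39 -> hit
41 -> hit
53 -> hit
39 -> hit
41 -> hit
13 -> fault, evict 53, frames [39, 41, 13]
39 -> hit
41 -> hit
39 -> hit
41 -> hit
Page faults: 5.

5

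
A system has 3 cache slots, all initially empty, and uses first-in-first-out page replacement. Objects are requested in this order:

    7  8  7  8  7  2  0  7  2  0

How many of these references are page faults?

7 → miss, frames {7}
8 → miss, frames {7,8}
7 → hit
8 → hit
7 → hit
2 → miss, frames {7,8,2}
0 → miss, evict 7, frames {8,2,0}
7 → miss, evict 8, frames {2,0,7}
2 → hit
0 → hit
Page faults: 5.

5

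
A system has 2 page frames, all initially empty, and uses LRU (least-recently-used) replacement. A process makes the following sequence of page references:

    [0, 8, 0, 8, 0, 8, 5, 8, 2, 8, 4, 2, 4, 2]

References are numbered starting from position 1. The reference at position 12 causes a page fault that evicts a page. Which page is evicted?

pos 1: 0 -> fault, frames {0}
pos 2: 8 -> fault, frames {0,8}
pos 3: 0 -> hit
pos 4: 8 -> hit
pos 5: 0 -> hit
pos 6: 8 -> hit
pos 7: 5 -> fault, evict 0, frames {8,5}
pos 8: 8 -> hit
pos 9: 2 -> fault, evict 5, frames {8,2}
pos 10: 8 -> hit
pos 11: 4 -> fault, evict 2, frames {8,4}
pos 12: 2 -> fault, evict 8, frames {4,2}
At position 12, page 8 is evicted.

8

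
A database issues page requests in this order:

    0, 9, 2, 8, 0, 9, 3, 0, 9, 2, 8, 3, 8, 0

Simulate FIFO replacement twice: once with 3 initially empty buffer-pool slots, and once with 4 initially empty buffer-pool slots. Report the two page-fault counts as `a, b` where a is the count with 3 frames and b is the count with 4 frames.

10, 11

3 frames: F F F F F F F . . F F . . F → 10 faults.
4 frames: F F F F . . F F F F F F . F → 11 faults.
11 > 10: adding a frame increased faults — Belady's anomaly.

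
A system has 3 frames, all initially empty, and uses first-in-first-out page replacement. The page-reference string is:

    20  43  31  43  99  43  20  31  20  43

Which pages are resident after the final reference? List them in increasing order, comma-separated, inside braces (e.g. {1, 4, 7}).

{20, 43, 99}

20 -> miss, frames (20)
43 -> miss, frames (20 43)
31 -> miss, frames (20 43 31)
43 -> hit
99 -> miss, evict 20, frames (43 31 99)
43 -> hit
20 -> miss, evict 43, frames (31 99 20)
31 -> hit
20 -> hit
43 -> miss, evict 31, frames (99 20 43)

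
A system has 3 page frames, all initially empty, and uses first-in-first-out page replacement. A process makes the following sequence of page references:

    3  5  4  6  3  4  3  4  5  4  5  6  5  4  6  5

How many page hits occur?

3: fault, frames (3)
5: fault, frames (3 5)
4: fault, frames (3 5 4)
6: fault, evict 3, frames (5 4 6)
3: fault, evict 5, frames (4 6 3)
4: hit
3: hit
4: hit
5: fault, evict 4, frames (6 3 5)
4: fault, evict 6, frames (3 5 4)
5: hit
6: fault, evict 3, frames (5 4 6)
5: hit
4: hit
6: hit
5: hit
Hits: 8.

8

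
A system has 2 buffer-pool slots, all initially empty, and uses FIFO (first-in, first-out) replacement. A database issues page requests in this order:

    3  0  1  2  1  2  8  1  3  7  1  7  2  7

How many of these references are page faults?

3 → miss, frames [3]
0 → miss, frames [3, 0]
1 → miss, evict 3, frames [0, 1]
2 → miss, evict 0, frames [1, 2]
1 → hit
2 → hit
8 → miss, evict 1, frames [2, 8]
1 → miss, evict 2, frames [8, 1]
3 → miss, evict 8, frames [1, 3]
7 → miss, evict 1, frames [3, 7]
1 → miss, evict 3, frames [7, 1]
7 → hit
2 → miss, evict 7, frames [1, 2]
7 → miss, evict 1, frames [2, 7]
Page faults: 11.

11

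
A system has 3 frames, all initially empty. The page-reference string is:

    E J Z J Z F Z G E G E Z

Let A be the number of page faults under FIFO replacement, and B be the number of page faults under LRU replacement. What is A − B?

1

Under FIFO: F F F . . F . F F . . F → 7 faults.
Under LRU: F F F . . F . F F . . . → 6 faults.
A − B = 7 − 6 = 1.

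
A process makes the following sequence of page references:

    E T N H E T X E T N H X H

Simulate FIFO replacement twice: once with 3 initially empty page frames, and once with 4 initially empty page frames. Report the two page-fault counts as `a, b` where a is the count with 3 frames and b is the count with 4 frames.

9, 10

3 frames: F F F F F F F . . F F . . → 9 faults.
4 frames: F F F F . . F F F F F F . → 10 faults.
10 > 9: adding a frame increased faults — Belady's anomaly.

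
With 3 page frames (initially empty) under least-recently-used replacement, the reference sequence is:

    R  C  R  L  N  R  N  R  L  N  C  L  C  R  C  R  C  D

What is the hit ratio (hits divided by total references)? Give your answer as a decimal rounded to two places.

R: fault, frames {R}
C: fault, frames {R,C}
R: hit
L: fault, frames {C,R,L}
N: fault, evict C, frames {R,L,N}
R: hit
N: hit
R: hit
L: hit
N: hit
C: fault, evict R, frames {L,N,C}
L: hit
C: hit
R: fault, evict N, frames {L,C,R}
C: hit
R: hit
C: hit
D: fault, evict L, frames {R,C,D}
Hits: 11 of 18 references → 11/18 = 0.6111.

0.61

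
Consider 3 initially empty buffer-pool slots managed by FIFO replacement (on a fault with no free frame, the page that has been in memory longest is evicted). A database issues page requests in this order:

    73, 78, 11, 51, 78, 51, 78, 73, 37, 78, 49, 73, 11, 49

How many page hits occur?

73: fault, frames [73]
78: fault, frames [73, 78]
11: fault, frames [73, 78, 11]
51: fault, evict 73, frames [78, 11, 51]
78: hit
51: hit
78: hit
73: fault, evict 78, frames [11, 51, 73]
37: fault, evict 11, frames [51, 73, 37]
78: fault, evict 51, frames [73, 37, 78]
49: fault, evict 73, frames [37, 78, 49]
73: fault, evict 37, frames [78, 49, 73]
11: fault, evict 78, frames [49, 73, 11]
49: hit
Hits: 4.

4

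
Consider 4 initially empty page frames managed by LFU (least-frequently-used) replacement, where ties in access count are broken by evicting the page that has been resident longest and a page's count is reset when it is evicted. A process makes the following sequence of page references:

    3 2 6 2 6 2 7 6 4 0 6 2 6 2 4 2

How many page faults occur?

6

3: fault, frames {3}
2: fault, frames {3,2}
6: fault, frames {3,2,6}
2: hit
6: hit
2: hit
7: fault, frames {3,2,6,7}
6: hit
4: fault, evict 3, frames {2,6,7,4}
0: fault, evict 7, frames {2,6,4,0}
6: hit
2: hit
6: hit
2: hit
4: hit
2: hit
Page faults: 6.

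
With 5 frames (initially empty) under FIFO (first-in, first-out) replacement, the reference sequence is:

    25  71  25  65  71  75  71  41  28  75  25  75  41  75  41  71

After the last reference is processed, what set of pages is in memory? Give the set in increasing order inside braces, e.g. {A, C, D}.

25 → fault, frames {25}
71 → fault, frames {25,71}
25 → hit
65 → fault, frames {25,71,65}
71 → hit
75 → fault, frames {25,71,65,75}
71 → hit
41 → fault, frames {25,71,65,75,41}
28 → fault, evict 25, frames {71,65,75,41,28}
75 → hit
25 → fault, evict 71, frames {65,75,41,28,25}
75 → hit
41 → hit
75 → hit
41 → hit
71 → fault, evict 65, frames {75,41,28,25,71}

{25, 28, 41, 71, 75}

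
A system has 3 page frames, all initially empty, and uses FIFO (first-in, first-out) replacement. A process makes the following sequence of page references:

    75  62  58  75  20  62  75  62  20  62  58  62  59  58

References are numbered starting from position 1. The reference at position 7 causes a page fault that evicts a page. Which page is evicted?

pos 1: 75 → fault, frames {75}
pos 2: 62 → fault, frames {75,62}
pos 3: 58 → fault, frames {75,62,58}
pos 4: 75 → hit
pos 5: 20 → fault, evict 75, frames {62,58,20}
pos 6: 62 → hit
pos 7: 75 → fault, evict 62, frames {58,20,75}
At position 7, page 62 is evicted.

62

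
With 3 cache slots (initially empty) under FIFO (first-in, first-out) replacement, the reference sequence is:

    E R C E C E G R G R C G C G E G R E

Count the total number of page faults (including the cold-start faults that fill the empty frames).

E: miss, frames (E)
R: miss, frames (E R)
C: miss, frames (E R C)
E: hit
C: hit
E: hit
G: miss, evict E, frames (R C G)
R: hit
G: hit
R: hit
C: hit
G: hit
C: hit
G: hit
E: miss, evict R, frames (C G E)
G: hit
R: miss, evict C, frames (G E R)
E: hit
Page faults: 6.

6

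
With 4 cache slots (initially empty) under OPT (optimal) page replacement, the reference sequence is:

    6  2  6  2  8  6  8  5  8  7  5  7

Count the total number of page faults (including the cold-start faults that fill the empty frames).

6: miss, frames (6)
2: miss, frames (6 2)
6: hit
2: hit
8: miss, frames (6 2 8)
6: hit
8: hit
5: miss, frames (6 2 8 5)
8: hit
7: miss, evict 8, frames (6 2 5 7)
5: hit
7: hit
Page faults: 5.

5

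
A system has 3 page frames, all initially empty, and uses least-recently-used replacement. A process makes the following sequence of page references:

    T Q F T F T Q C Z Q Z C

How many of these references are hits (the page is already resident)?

7

T → fault, frames {T}
Q → fault, frames {T,Q}
F → fault, frames {T,Q,F}
T → hit
F → hit
T → hit
Q → hit
C → fault, evict F, frames {T,Q,C}
Z → fault, evict T, frames {Q,C,Z}
Q → hit
Z → hit
C → hit
Hits: 7.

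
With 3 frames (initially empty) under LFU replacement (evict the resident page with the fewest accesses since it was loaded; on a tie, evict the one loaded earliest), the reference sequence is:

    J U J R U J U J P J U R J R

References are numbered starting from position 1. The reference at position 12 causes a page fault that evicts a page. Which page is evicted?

pos 1: J: fault, frames (J)
pos 2: U: fault, frames (J U)
pos 3: J: hit
pos 4: R: fault, frames (J U R)
pos 5: U: hit
pos 6: J: hit
pos 7: U: hit
pos 8: J: hit
pos 9: P: fault, evict R, frames (J U P)
pos 10: J: hit
pos 11: U: hit
pos 12: R: fault, evict P, frames (J U R)
At position 12, page P is evicted.

P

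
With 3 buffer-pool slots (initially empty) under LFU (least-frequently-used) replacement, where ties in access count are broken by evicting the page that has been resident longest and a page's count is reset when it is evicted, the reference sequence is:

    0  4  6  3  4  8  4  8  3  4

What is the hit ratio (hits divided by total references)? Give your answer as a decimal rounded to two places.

0 → fault, frames (0)
4 → fault, frames (0 4)
6 → fault, frames (0 4 6)
3 → fault, evict 0, frames (4 6 3)
4 → hit
8 → fault, evict 6, frames (4 3 8)
4 → hit
8 → hit
3 → hit
4 → hit
Hits: 5 of 10 references → 5/10 = 0.5000.

0.50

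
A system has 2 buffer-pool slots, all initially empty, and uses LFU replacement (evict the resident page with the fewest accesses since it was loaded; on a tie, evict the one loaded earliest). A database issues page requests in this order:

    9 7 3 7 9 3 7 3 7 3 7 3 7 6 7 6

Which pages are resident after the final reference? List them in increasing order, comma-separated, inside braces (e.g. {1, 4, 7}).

9: fault, frames [9]
7: fault, frames [9, 7]
3: fault, evict 9, frames [7, 3]
7: hit
9: fault, evict 3, frames [7, 9]
3: fault, evict 9, frames [7, 3]
7: hit
3: hit
7: hit
3: hit
7: hit
3: hit
7: hit
6: fault, evict 3, frames [7, 6]
7: hit
6: hit

{6, 7}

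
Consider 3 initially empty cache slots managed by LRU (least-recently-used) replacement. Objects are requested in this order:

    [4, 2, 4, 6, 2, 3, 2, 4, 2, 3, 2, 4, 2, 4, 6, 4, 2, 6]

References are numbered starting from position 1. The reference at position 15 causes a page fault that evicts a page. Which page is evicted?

3

pos 1: 4: miss, frames {4}
pos 2: 2: miss, frames {4,2}
pos 3: 4: hit
pos 4: 6: miss, frames {2,4,6}
pos 5: 2: hit
pos 6: 3: miss, evict 4, frames {6,2,3}
pos 7: 2: hit
pos 8: 4: miss, evict 6, frames {3,2,4}
pos 9: 2: hit
pos 10: 3: hit
pos 11: 2: hit
pos 12: 4: hit
pos 13: 2: hit
pos 14: 4: hit
pos 15: 6: miss, evict 3, frames {2,4,6}
At position 15, page 3 is evicted.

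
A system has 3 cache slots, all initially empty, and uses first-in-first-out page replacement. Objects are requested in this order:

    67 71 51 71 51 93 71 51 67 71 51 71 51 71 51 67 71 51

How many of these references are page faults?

7

67 → miss, frames [67]
71 → miss, frames [67, 71]
51 → miss, frames [67, 71, 51]
71 → hit
51 → hit
93 → miss, evict 67, frames [71, 51, 93]
71 → hit
51 → hit
67 → miss, evict 71, frames [51, 93, 67]
71 → miss, evict 51, frames [93, 67, 71]
51 → miss, evict 93, frames [67, 71, 51]
71 → hit
51 → hit
71 → hit
51 → hit
67 → hit
71 → hit
51 → hit
Page faults: 7.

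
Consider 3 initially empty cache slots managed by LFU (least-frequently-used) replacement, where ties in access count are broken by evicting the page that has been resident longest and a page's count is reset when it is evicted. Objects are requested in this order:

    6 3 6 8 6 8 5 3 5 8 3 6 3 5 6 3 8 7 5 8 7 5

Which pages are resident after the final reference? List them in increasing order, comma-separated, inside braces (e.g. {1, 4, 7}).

{5, 6, 8}

6: miss, frames {6}
3: miss, frames {6,3}
6: hit
8: miss, frames {6,3,8}
6: hit
8: hit
5: miss, evict 3, frames {6,8,5}
3: miss, evict 5, frames {6,8,3}
5: miss, evict 3, frames {6,8,5}
8: hit
3: miss, evict 5, frames {6,8,3}
6: hit
3: hit
5: miss, evict 3, frames {6,8,5}
6: hit
3: miss, evict 5, frames {6,8,3}
8: hit
7: miss, evict 3, frames {6,8,7}
5: miss, evict 7, frames {6,8,5}
8: hit
7: miss, evict 5, frames {6,8,7}
5: miss, evict 7, frames {6,8,5}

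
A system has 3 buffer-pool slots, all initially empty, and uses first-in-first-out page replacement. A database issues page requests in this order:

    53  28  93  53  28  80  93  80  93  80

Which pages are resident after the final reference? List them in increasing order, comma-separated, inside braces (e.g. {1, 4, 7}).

53: miss, frames [53]
28: miss, frames [53, 28]
93: miss, frames [53, 28, 93]
53: hit
28: hit
80: miss, evict 53, frames [28, 93, 80]
93: hit
80: hit
93: hit
80: hit

{28, 80, 93}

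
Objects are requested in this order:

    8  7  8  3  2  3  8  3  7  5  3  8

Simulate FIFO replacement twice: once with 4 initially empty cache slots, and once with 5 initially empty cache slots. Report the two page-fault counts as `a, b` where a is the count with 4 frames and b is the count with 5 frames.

4 frames: F F . F F . . . . F . F → 6 faults.
5 frames: F F . F F . . . . F . . → 5 faults.
5 < 6: adding a frame reduced faults, as is typical.

6, 5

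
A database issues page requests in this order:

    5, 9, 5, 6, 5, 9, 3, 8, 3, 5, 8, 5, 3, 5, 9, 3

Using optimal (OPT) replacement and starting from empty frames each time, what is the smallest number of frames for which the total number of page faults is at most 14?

2

f=1: 16 faults
f=2: 9 faults
f=3: 6 faults
f=4: 5 faults
f=5: 5 faults
Smallest f with faults ≤ 14 is 2.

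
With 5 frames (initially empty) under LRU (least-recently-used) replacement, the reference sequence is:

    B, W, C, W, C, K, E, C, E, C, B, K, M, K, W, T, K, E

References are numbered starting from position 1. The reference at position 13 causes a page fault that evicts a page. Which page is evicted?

W

pos 1: B: miss, frames (B)
pos 2: W: miss, frames (B W)
pos 3: C: miss, frames (B W C)
pos 4: W: hit
pos 5: C: hit
pos 6: K: miss, frames (B W C K)
pos 7: E: miss, frames (B W C K E)
pos 8: C: hit
pos 9: E: hit
pos 10: C: hit
pos 11: B: hit
pos 12: K: hit
pos 13: M: miss, evict W, frames (E C B K M)
At position 13, page W is evicted.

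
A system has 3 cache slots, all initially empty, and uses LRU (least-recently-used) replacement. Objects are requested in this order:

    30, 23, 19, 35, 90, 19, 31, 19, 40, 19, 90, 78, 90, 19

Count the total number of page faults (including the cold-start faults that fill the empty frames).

9

30 -> fault, frames (30)
23 -> fault, frames (30 23)
19 -> fault, frames (30 23 19)
35 -> fault, evict 30, frames (23 19 35)
90 -> fault, evict 23, frames (19 35 90)
19 -> hit
31 -> fault, evict 35, frames (90 19 31)
19 -> hit
40 -> fault, evict 90, frames (31 19 40)
19 -> hit
90 -> fault, evict 31, frames (40 19 90)
78 -> fault, evict 40, frames (19 90 78)
90 -> hit
19 -> hit
Page faults: 9.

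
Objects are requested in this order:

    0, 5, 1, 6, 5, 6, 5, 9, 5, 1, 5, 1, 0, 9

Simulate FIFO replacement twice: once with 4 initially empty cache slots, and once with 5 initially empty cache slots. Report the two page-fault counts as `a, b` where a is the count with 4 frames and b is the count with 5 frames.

6, 5

4 frames: F F F F . . . F . . . . F . → 6 faults.
5 frames: F F F F . . . F . . . . . . → 5 faults.
5 < 6: adding a frame reduced faults, as is typical.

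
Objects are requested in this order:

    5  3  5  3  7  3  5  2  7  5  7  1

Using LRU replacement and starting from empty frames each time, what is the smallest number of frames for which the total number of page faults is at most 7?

f=1: 12 faults
f=2: 8 faults
f=3: 6 faults
f=4: 5 faults
f=5: 5 faults
Smallest f with faults ≤ 7 is 3.

3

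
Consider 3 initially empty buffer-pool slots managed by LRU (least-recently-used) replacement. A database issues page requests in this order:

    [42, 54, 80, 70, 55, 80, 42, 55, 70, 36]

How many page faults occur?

8

42 -> miss, frames [42]
54 -> miss, frames [42, 54]
80 -> miss, frames [42, 54, 80]
70 -> miss, evict 42, frames [54, 80, 70]
55 -> miss, evict 54, frames [80, 70, 55]
80 -> hit
42 -> miss, evict 70, frames [55, 80, 42]
55 -> hit
70 -> miss, evict 80, frames [42, 55, 70]
36 -> miss, evict 42, frames [55, 70, 36]
Page faults: 8.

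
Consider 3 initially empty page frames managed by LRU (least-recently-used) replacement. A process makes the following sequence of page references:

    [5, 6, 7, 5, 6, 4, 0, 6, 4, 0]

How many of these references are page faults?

5

5 → miss, frames [5]
6 → miss, frames [5, 6]
7 → miss, frames [5, 6, 7]
5 → hit
6 → hit
4 → miss, evict 7, frames [5, 6, 4]
0 → miss, evict 5, frames [6, 4, 0]
6 → hit
4 → hit
0 → hit
Page faults: 5.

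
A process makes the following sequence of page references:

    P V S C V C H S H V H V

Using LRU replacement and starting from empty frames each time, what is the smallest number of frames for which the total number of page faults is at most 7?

f=1: 12 faults
f=2: 8 faults
f=3: 7 faults
f=4: 5 faults
f=5: 5 faults
Smallest f with faults ≤ 7 is 3.

3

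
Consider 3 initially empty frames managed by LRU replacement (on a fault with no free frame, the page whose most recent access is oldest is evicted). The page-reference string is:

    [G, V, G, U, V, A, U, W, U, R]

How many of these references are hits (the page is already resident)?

4

G → miss, frames {G}
V → miss, frames {G,V}
G → hit
U → miss, frames {V,G,U}
V → hit
A → miss, evict G, frames {U,V,A}
U → hit
W → miss, evict V, frames {A,U,W}
U → hit
R → miss, evict A, frames {W,U,R}
Hits: 4.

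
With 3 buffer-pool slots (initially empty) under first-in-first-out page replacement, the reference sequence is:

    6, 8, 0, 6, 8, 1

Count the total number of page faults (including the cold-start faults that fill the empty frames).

4

6 → miss, frames [6]
8 → miss, frames [6, 8]
0 → miss, frames [6, 8, 0]
6 → hit
8 → hit
1 → miss, evict 6, frames [8, 0, 1]
Page faults: 4.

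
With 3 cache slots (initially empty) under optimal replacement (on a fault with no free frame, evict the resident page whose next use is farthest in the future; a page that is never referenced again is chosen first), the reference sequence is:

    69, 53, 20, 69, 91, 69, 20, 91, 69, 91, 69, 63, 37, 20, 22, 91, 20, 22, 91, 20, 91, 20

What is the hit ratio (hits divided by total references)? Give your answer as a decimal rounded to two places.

0.68

69: fault, frames (69)
53: fault, frames (69 53)
20: fault, frames (69 53 20)
69: hit
91: fault, evict 53, frames (69 20 91)
69: hit
20: hit
91: hit
69: hit
91: hit
69: hit
63: fault, evict 69, frames (20 91 63)
37: fault, evict 63, frames (20 91 37)
20: hit
22: fault, evict 37, frames (20 91 22)
91: hit
20: hit
22: hit
91: hit
20: hit
91: hit
20: hit
Hits: 15 of 22 references → 15/22 = 0.6818.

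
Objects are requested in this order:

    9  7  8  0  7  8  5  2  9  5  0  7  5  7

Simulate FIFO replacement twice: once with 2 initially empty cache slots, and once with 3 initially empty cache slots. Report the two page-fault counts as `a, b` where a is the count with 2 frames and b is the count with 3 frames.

13, 10

2 frames: F F F F F F F F F F F F F . → 13 faults.
3 frames: F F F F . . F F F . F F F . → 10 faults.
10 < 13: adding a frame reduced faults, as is typical.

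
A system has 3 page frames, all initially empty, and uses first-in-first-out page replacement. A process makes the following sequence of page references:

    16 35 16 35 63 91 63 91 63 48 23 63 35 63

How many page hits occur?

6

16: fault, frames [16]
35: fault, frames [16, 35]
16: hit
35: hit
63: fault, frames [16, 35, 63]
91: fault, evict 16, frames [35, 63, 91]
63: hit
91: hit
63: hit
48: fault, evict 35, frames [63, 91, 48]
23: fault, evict 63, frames [91, 48, 23]
63: fault, evict 91, frames [48, 23, 63]
35: fault, evict 48, frames [23, 63, 35]
63: hit
Hits: 6.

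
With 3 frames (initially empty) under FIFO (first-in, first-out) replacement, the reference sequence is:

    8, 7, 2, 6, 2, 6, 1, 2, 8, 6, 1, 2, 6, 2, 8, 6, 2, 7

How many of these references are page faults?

9

8: fault, frames [8]
7: fault, frames [8, 7]
2: fault, frames [8, 7, 2]
6: fault, evict 8, frames [7, 2, 6]
2: hit
6: hit
1: fault, evict 7, frames [2, 6, 1]
2: hit
8: fault, evict 2, frames [6, 1, 8]
6: hit
1: hit
2: fault, evict 6, frames [1, 8, 2]
6: fault, evict 1, frames [8, 2, 6]
2: hit
8: hit
6: hit
2: hit
7: fault, evict 8, frames [2, 6, 7]
Page faults: 9.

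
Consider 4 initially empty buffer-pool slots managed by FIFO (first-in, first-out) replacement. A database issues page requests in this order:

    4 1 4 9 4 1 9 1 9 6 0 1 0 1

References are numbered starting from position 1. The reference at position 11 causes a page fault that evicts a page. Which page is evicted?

4

pos 1: 4 -> miss, frames {4}
pos 2: 1 -> miss, frames {4,1}
pos 3: 4 -> hit
pos 4: 9 -> miss, frames {4,1,9}
pos 5: 4 -> hit
pos 6: 1 -> hit
pos 7: 9 -> hit
pos 8: 1 -> hit
pos 9: 9 -> hit
pos 10: 6 -> miss, frames {4,1,9,6}
pos 11: 0 -> miss, evict 4, frames {1,9,6,0}
At position 11, page 4 is evicted.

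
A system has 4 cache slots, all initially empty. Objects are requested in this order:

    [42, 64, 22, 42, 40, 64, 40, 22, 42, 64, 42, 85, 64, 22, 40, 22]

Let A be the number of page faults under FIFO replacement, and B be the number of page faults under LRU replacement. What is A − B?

-1

Under FIFO: F F F . F . . . . . . F . . . . → 5 faults.
Under LRU: F F F . F . . . . . . F . . F . → 6 faults.
A − B = 5 − 6 = -1.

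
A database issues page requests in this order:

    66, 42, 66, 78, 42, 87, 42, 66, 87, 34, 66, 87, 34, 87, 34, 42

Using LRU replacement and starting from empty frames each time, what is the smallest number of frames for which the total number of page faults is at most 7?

f=1: 16 faults
f=2: 12 faults
f=3: 7 faults
f=4: 5 faults
f=5: 5 faults
Smallest f with faults ≤ 7 is 3.

3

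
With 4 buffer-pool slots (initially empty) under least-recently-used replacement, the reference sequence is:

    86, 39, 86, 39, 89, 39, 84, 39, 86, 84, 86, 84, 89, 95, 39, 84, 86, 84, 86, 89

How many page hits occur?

12

86: fault, frames [86]
39: fault, frames [86, 39]
86: hit
39: hit
89: fault, frames [86, 39, 89]
39: hit
84: fault, frames [86, 89, 39, 84]
39: hit
86: hit
84: hit
86: hit
84: hit
89: hit
95: fault, evict 39, frames [86, 84, 89, 95]
39: fault, evict 86, frames [84, 89, 95, 39]
84: hit
86: fault, evict 89, frames [95, 39, 84, 86]
84: hit
86: hit
89: fault, evict 95, frames [39, 84, 86, 89]
Hits: 12.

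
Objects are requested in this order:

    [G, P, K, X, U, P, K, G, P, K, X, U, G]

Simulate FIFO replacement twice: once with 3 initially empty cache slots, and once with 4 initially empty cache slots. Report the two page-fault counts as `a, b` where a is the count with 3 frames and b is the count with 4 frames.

10, 11

3 frames: F F F F F F F F . . F F . → 10 faults.
4 frames: F F F F F . . F F F F F F → 11 faults.
11 > 10: adding a frame increased faults — Belady's anomaly.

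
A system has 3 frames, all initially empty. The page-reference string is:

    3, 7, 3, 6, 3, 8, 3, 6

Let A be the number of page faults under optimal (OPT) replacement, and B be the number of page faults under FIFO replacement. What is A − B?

Under OPT: F F . F . F . . → 4 faults.
Under FIFO: F F . F . F F . → 5 faults.
A − B = 4 − 5 = -1.

-1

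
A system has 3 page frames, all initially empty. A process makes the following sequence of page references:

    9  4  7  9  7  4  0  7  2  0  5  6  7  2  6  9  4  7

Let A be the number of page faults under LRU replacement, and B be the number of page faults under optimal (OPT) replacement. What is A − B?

Under LRU: F F F . . . F . F . F F F F . F F F → 12 faults.
Under OPT: F F F . . . F . F . F F . . . F F . → 9 faults.
A − B = 12 − 9 = 3.

3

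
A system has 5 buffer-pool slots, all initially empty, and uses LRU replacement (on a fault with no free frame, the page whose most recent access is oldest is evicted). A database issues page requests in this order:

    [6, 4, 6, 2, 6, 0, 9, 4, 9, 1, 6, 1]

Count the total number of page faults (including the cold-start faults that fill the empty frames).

6: fault, frames {6}
4: fault, frames {6,4}
6: hit
2: fault, frames {4,6,2}
6: hit
0: fault, frames {4,2,6,0}
9: fault, frames {4,2,6,0,9}
4: hit
9: hit
1: fault, evict 2, frames {6,0,4,9,1}
6: hit
1: hit
Page faults: 6.

6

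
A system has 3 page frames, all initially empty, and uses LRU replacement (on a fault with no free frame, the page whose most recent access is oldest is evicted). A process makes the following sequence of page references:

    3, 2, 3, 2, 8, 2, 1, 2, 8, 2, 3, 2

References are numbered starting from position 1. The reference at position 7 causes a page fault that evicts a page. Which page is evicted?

3

pos 1: 3 → miss, frames {3}
pos 2: 2 → miss, frames {3,2}
pos 3: 3 → hit
pos 4: 2 → hit
pos 5: 8 → miss, frames {3,2,8}
pos 6: 2 → hit
pos 7: 1 → miss, evict 3, frames {8,2,1}
At position 7, page 3 is evicted.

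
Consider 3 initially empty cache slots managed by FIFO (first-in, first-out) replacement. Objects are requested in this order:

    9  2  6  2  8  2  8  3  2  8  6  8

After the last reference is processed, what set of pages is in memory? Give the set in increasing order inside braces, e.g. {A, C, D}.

{2, 6, 8}

9 -> fault, frames [9]
2 -> fault, frames [9, 2]
6 -> fault, frames [9, 2, 6]
2 -> hit
8 -> fault, evict 9, frames [2, 6, 8]
2 -> hit
8 -> hit
3 -> fault, evict 2, frames [6, 8, 3]
2 -> fault, evict 6, frames [8, 3, 2]
8 -> hit
6 -> fault, evict 8, frames [3, 2, 6]
8 -> fault, evict 3, frames [2, 6, 8]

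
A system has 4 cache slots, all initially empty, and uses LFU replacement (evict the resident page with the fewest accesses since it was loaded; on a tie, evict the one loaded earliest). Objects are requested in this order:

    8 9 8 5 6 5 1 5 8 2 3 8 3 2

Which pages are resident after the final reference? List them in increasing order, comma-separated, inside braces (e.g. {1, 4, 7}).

8 → fault, frames {8}
9 → fault, frames {8,9}
8 → hit
5 → fault, frames {8,9,5}
6 → fault, frames {8,9,5,6}
5 → hit
1 → fault, evict 9, frames {8,5,6,1}
5 → hit
8 → hit
2 → fault, evict 6, frames {8,5,1,2}
3 → fault, evict 1, frames {8,5,2,3}
8 → hit
3 → hit
2 → hit

{2, 3, 5, 8}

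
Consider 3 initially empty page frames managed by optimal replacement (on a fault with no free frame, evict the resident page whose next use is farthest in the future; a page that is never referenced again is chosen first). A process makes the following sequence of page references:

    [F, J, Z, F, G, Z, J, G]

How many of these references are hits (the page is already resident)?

F → miss, frames (F)
J → miss, frames (F J)
Z → miss, frames (F J Z)
F → hit
G → miss, evict F, frames (J Z G)
Z → hit
J → hit
G → hit
Hits: 4.

4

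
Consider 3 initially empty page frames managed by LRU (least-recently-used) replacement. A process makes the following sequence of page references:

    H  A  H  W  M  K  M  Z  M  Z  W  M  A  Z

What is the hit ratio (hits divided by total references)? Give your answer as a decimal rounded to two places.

0.36

H -> miss, frames {H}
A -> miss, frames {H,A}
H -> hit
W -> miss, frames {A,H,W}
M -> miss, evict A, frames {H,W,M}
K -> miss, evict H, frames {W,M,K}
M -> hit
Z -> miss, evict W, frames {K,M,Z}
M -> hit
Z -> hit
W -> miss, evict K, frames {M,Z,W}
M -> hit
A -> miss, evict Z, frames {W,M,A}
Z -> miss, evict W, frames {M,A,Z}
Hits: 5 of 14 references → 5/14 = 0.3571.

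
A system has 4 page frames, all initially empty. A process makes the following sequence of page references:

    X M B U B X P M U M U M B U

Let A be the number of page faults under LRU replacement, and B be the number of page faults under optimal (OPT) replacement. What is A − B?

Under LRU: F F F F . . F F F . . . F . → 8 faults.
Under OPT: F F F F . . F . . . . . . . → 5 faults.
A − B = 8 − 5 = 3.

3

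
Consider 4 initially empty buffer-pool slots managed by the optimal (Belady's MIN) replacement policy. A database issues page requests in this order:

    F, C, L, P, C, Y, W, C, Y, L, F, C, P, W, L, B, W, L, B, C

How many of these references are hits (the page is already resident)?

F → miss, frames [F]
C → miss, frames [F, C]
L → miss, frames [F, C, L]
P → miss, frames [F, C, L, P]
C → hit
Y → miss, evict P, frames [F, C, L, Y]
W → miss, evict F, frames [C, L, Y, W]
C → hit
Y → hit
L → hit
F → miss, evict Y, frames [C, L, W, F]
C → hit
P → miss, evict F, frames [C, L, W, P]
W → hit
L → hit
B → miss, evict P, frames [C, L, W, B]
W → hit
L → hit
B → hit
C → hit
Hits: 11.

11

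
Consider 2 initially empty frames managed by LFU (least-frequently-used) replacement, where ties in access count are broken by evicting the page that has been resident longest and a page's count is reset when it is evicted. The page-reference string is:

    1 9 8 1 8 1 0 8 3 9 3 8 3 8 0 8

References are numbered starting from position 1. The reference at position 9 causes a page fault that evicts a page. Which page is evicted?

8

pos 1: 1 -> fault, frames {1}
pos 2: 9 -> fault, frames {1,9}
pos 3: 8 -> fault, evict 1, frames {9,8}
pos 4: 1 -> fault, evict 9, frames {8,1}
pos 5: 8 -> hit
pos 6: 1 -> hit
pos 7: 0 -> fault, evict 8, frames {1,0}
pos 8: 8 -> fault, evict 0, frames {1,8}
pos 9: 3 -> fault, evict 8, frames {1,3}
At position 9, page 8 is evicted.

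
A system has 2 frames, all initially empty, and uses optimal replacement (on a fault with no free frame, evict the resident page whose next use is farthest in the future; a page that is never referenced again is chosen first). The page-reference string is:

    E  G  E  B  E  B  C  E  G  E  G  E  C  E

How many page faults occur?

E: miss, frames [E]
G: miss, frames [E, G]
E: hit
B: miss, evict G, frames [E, B]
E: hit
B: hit
C: miss, evict B, frames [E, C]
E: hit
G: miss, evict C, frames [E, G]
E: hit
G: hit
E: hit
C: miss, evict G, frames [E, C]
E: hit
Page faults: 6.

6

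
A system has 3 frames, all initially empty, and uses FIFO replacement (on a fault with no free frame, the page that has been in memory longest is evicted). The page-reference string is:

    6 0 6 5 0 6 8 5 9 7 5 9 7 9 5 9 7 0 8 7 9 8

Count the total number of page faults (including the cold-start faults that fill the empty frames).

6 → miss, frames [6]
0 → miss, frames [6, 0]
6 → hit
5 → miss, frames [6, 0, 5]
0 → hit
6 → hit
8 → miss, evict 6, frames [0, 5, 8]
5 → hit
9 → miss, evict 0, frames [5, 8, 9]
7 → miss, evict 5, frames [8, 9, 7]
5 → miss, evict 8, frames [9, 7, 5]
9 → hit
7 → hit
9 → hit
5 → hit
9 → hit
7 → hit
0 → miss, evict 9, frames [7, 5, 0]
8 → miss, evict 7, frames [5, 0, 8]
7 → miss, evict 5, frames [0, 8, 7]
9 → miss, evict 0, frames [8, 7, 9]
8 → hit
Page faults: 11.

11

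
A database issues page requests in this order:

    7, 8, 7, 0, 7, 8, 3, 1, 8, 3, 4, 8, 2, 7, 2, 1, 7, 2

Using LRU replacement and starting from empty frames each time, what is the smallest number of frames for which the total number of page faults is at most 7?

6

f=1: 18 faults
f=2: 15 faults
f=3: 9 faults
f=4: 9 faults
f=5: 9 faults
f=6: 7 faults
f=7: 7 faults
Smallest f with faults ≤ 7 is 6.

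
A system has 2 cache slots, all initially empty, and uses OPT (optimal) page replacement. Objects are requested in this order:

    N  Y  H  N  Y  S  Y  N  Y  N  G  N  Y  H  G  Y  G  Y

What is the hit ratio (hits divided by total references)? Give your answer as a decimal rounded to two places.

0.44

N → fault, frames {N}
Y → fault, frames {N,Y}
H → fault, evict Y, frames {N,H}
N → hit
Y → fault, evict H, frames {N,Y}
S → fault, evict N, frames {Y,S}
Y → hit
N → fault, evict S, frames {Y,N}
Y → hit
N → hit
G → fault, evict Y, frames {N,G}
N → hit
Y → fault, evict N, frames {G,Y}
H → fault, evict Y, frames {G,H}
G → hit
Y → fault, evict H, frames {G,Y}
G → hit
Y → hit
Hits: 8 of 18 references → 8/18 = 0.4444.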